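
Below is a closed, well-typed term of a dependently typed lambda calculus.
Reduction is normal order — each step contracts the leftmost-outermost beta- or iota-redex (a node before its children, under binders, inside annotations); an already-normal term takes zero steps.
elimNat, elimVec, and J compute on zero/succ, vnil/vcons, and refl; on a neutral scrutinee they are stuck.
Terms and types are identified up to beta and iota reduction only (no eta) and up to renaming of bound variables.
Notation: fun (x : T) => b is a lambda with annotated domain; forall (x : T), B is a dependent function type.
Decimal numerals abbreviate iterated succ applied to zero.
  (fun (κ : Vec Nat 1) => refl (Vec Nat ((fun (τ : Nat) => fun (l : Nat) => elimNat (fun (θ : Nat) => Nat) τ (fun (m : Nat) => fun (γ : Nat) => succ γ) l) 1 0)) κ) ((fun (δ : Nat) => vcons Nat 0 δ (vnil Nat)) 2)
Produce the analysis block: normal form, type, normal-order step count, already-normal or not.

normal form:
  refl (Vec Nat 1) (vcons Nat 0 2 (vnil Nat))
type:
  Eq (Vec Nat 1) (vcons Nat 0 2 (vnil Nat)) (vcons Nat 0 2 (vnil Nat))
normal-order step count: 5
started in normal form: no
first contracted redex: a beta-redex


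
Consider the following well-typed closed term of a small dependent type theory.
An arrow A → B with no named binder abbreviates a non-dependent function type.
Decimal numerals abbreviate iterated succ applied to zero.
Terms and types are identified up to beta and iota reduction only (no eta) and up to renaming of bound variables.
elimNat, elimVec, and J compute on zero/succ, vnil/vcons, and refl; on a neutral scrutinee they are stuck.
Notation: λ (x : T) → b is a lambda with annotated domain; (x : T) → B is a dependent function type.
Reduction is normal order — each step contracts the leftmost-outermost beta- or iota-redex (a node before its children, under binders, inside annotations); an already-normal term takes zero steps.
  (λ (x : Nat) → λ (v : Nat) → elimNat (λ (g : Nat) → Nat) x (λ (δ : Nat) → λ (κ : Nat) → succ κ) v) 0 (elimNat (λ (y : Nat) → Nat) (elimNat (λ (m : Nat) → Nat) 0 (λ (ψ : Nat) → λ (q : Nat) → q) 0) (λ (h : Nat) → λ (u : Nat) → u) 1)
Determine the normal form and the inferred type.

resulting normal form:
  0
inferred type:
  Nat
observation: 8 normal-order steps normalize the term, beginning with a beta-redex.


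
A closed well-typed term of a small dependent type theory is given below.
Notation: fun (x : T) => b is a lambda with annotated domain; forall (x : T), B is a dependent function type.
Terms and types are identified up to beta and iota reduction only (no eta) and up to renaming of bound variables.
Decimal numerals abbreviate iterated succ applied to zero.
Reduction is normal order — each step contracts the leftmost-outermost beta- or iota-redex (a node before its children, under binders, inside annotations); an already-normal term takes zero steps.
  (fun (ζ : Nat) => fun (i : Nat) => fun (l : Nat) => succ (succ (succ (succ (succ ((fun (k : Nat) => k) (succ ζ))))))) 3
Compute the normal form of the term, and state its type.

resulting normal form:
  fun (ζ : Nat) => fun (i : Nat) => 9
inferred type:
  forall (ζ : Nat), forall (i : Nat), Nat


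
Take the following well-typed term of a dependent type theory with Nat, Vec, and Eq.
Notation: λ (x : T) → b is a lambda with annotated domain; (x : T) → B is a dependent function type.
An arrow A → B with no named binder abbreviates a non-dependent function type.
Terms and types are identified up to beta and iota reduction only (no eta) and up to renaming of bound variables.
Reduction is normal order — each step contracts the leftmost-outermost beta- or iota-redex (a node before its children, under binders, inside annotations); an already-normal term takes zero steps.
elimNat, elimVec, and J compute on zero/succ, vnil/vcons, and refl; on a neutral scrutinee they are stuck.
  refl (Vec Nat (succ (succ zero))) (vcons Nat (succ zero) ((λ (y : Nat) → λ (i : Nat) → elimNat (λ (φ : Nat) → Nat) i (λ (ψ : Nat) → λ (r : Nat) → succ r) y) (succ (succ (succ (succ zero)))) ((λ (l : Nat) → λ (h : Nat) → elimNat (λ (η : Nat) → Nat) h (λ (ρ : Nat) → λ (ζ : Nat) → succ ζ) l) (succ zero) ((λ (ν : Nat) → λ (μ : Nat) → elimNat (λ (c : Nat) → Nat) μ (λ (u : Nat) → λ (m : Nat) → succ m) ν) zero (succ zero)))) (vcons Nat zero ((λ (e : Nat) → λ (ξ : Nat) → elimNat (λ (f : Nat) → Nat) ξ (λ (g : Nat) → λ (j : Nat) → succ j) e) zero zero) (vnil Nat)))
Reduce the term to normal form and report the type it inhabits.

normal form:
  refl (Vec Nat (succ (succ zero))) (vcons Nat (succ zero) (succ (succ (succ (succ (succ (succ zero)))))) (vcons Nat zero zero (vnil Nat)))
inferred type:
  Eq (Vec Nat (succ (succ zero))) (vcons Nat (succ zero) (succ (succ (succ (succ (succ (succ zero)))))) (vcons Nat zero zero (vnil Nat))) (vcons Nat (succ zero) (succ (succ (succ (succ (succ (succ zero)))))) (vcons Nat zero zero (vnil Nat)))
observation: the first redex contracted is a beta-redex; the normal form is reached in 27 normal-order steps.


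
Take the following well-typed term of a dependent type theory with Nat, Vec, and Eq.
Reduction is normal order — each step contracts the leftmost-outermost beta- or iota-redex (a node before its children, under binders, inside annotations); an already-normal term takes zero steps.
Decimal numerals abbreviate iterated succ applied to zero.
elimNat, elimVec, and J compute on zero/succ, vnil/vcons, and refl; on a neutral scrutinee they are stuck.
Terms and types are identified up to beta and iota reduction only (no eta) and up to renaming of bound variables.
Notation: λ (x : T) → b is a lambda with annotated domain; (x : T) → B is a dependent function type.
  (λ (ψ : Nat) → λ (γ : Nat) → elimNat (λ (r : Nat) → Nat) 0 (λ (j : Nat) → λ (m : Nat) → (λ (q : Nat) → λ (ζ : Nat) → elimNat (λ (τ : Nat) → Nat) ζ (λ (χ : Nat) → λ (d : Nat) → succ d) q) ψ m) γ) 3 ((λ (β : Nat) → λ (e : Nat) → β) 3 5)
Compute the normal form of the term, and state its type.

resulting normal form:
  9
the term's type:
  Nat


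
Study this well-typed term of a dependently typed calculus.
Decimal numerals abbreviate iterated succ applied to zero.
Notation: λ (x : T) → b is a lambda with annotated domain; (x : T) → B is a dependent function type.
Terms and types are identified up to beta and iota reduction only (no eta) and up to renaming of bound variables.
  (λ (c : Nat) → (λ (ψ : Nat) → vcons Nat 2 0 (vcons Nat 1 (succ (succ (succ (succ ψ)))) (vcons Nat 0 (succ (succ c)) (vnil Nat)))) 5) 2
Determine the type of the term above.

the term's type:
  Vec Nat 3


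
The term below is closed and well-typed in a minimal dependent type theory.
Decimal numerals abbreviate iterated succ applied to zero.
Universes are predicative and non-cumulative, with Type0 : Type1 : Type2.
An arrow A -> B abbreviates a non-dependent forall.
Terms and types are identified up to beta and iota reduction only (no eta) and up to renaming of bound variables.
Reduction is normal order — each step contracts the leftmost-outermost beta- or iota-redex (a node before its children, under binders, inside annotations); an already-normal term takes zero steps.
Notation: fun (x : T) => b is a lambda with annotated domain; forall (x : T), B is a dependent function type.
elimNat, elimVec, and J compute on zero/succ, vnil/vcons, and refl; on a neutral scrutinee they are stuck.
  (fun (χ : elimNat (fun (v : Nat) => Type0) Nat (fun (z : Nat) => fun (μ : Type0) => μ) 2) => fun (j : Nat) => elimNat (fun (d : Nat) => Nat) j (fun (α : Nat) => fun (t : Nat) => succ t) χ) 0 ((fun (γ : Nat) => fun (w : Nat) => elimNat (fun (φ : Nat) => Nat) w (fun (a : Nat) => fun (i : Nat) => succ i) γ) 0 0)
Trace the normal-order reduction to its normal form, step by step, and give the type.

normal-order reduction sequence:
  (fun (χ : elimNat (fun (v : Nat) => Type0) Nat (fun (z : Nat) => fun (μ : Type0) => μ) 2) => fun (j : Nat) => elimNat (fun (d : Nat) => Nat) j (fun (α : Nat) => fun (t : Nat) => succ t) χ) 0 ((fun (γ : Nat) => fun (w : Nat) => elimNat (fun (φ : Nat) => Nat) w (fun (a : Nat) => fun (i : Nat) => succ i) γ) 0 0)
  ~> (fun (χ : Nat) => elimNat (fun (v : Nat) => Nat) χ (fun (z : Nat) => fun (μ : Nat) => succ μ) 0) ((fun (j : Nat) => fun (d : Nat) => elimNat (fun (α : Nat) => Nat) d (fun (t : Nat) => fun (γ : Nat) => succ γ) j) 0 0)
  ~> elimNat (fun (χ : Nat) => Nat) ((fun (v : Nat) => fun (z : Nat) => elimNat (fun (μ : Nat) => Nat) z (fun (j : Nat) => fun (d : Nat) => succ d) v) 0 0) (fun (α : Nat) => fun (t : Nat) => succ t) 0
  ~> (fun (χ : Nat) => fun (v : Nat) => elimNat (fun (z : Nat) => Nat) v (fun (μ : Nat) => fun (j : Nat) => succ j) χ) 0 0
  ~> (fun (χ : Nat) => elimNat (fun (v : Nat) => Nat) χ (fun (z : Nat) => fun (μ : Nat) => succ μ) 0) 0
  ~> elimNat (fun (χ : Nat) => Nat) 0 (fun (v : Nat) => fun (z : Nat) => succ z) 0
  ~> 0
the term's type:
  Nat


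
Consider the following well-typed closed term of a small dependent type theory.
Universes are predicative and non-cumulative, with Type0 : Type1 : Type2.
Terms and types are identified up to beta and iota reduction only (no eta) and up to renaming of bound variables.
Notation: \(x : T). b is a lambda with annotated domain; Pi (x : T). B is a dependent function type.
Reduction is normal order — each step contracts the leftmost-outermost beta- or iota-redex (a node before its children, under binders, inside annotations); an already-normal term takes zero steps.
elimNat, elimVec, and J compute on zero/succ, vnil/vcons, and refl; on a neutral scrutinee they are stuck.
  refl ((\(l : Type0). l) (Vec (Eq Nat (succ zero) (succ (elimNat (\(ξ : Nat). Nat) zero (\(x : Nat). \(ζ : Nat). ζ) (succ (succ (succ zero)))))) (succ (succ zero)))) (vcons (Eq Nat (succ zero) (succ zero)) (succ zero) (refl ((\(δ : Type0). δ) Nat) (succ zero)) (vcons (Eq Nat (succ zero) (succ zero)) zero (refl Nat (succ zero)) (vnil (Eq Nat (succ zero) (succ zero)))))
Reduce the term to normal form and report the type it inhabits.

normal form:
  refl (Vec (Eq Nat (succ zero) (succ zero)) (succ (succ zero))) (vcons (Eq Nat (succ zero) (succ zero)) (succ zero) (refl Nat (succ zero)) (vcons (Eq Nat (succ zero) (succ zero)) zero (refl Nat (succ zero)) (vnil (Eq Nat (succ zero) (succ zero)))))
inferred type:
  Eq (Vec (Eq Nat (succ zero) (succ zero)) (succ (succ zero))) (vcons (Eq Nat (succ zero) (succ zero)) (succ zero) (refl Nat (succ zero)) (vcons (Eq Nat (succ zero) (succ zero)) zero (refl Nat (succ zero)) (vnil (Eq Nat (succ zero) (succ zero))))) (vcons (Eq Nat (succ zero) (succ zero)) (succ zero) (refl Nat (succ zero)) (vcons (Eq Nat (succ zero) (succ zero)) zero (refl Nat (succ zero)) (vnil (Eq Nat (succ zero) (succ zero)))))


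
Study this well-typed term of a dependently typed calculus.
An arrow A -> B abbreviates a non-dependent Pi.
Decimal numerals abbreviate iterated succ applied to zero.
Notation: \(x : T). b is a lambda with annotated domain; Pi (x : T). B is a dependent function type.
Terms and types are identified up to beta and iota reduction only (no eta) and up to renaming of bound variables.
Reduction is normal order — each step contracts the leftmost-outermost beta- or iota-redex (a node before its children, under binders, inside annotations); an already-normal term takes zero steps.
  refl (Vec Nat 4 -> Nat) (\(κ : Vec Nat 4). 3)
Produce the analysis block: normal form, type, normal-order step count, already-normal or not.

reduced normal form:
  refl (Vec Nat 4 -> Nat) (\(κ : Vec Nat 4). 3)
inferred type:
  Eq (Vec Nat 4 -> Nat) (\(κ : Vec Nat 4). 3) (\(θ : Vec Nat 4). 3)
normal-order step count: 0
already normal: yes


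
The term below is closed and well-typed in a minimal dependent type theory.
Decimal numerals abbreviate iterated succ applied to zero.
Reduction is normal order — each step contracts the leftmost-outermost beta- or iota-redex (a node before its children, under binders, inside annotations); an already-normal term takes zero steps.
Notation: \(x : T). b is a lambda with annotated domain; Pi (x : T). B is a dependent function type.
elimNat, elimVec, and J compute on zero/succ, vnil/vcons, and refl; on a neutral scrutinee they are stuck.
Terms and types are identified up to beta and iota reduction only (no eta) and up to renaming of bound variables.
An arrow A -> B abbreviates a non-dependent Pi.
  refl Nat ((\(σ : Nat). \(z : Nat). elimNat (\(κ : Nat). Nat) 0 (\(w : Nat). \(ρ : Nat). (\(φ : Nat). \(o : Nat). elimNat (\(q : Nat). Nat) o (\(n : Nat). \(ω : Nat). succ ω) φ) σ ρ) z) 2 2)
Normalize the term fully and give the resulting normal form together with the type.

reduced normal form:
  refl Nat 4
the term's type:
  Eq Nat 4 4
observation: reduction starts at a beta-redex, and 27 normal-order steps reach the normal form.


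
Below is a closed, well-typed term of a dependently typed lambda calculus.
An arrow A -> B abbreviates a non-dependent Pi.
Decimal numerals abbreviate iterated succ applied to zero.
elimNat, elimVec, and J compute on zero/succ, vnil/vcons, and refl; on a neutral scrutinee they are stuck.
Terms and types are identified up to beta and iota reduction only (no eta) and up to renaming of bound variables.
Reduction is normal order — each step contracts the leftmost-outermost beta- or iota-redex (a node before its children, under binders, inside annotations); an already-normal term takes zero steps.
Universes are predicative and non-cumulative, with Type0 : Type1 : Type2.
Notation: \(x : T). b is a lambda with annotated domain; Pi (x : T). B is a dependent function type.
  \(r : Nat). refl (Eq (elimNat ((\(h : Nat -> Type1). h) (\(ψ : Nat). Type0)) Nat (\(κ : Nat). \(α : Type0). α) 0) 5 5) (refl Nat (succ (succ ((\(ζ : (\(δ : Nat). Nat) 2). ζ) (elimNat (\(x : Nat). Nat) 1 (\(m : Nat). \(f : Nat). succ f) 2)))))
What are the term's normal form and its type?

resulting normal form:
  \(r : Nat). refl (Eq Nat 5 5) (refl Nat 5)
type:
  Nat -> Eq (Eq Nat 5 5) (refl Nat 5) (refl Nat 5)


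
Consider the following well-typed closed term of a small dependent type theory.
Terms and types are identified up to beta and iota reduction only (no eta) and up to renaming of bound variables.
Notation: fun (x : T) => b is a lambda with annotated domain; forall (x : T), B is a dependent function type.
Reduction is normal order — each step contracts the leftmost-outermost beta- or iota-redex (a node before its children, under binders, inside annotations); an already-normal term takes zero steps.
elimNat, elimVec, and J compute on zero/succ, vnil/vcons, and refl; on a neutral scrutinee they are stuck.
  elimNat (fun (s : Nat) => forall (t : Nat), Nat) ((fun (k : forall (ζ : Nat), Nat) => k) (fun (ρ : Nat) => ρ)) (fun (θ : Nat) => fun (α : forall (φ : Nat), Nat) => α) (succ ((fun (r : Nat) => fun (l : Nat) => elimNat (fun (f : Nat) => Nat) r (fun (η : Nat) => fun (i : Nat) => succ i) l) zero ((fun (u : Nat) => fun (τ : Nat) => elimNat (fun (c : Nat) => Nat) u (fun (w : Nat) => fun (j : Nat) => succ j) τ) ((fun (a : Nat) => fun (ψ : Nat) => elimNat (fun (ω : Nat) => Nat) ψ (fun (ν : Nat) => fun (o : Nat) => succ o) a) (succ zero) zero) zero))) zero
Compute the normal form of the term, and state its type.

resulting normal form:
  zero
inferred type:
  Nat
observation: reduction starts at an elimNat iota-redex, and 24 normal-order steps reach the normal form.


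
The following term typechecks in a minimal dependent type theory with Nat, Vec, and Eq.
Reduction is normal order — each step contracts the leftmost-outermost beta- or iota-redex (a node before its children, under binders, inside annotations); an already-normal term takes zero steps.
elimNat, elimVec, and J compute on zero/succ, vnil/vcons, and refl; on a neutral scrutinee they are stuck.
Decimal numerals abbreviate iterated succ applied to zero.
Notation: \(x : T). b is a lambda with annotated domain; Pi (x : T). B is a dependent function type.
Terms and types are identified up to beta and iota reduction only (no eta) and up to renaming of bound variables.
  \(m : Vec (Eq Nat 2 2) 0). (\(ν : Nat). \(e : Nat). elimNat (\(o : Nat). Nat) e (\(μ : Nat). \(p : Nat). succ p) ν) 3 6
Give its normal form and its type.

resulting normal form:
  \(m : Vec (Eq Nat 2 2) 0). 9
type:
  Pi (m : Vec (Eq Nat 2 2) 0). Nat


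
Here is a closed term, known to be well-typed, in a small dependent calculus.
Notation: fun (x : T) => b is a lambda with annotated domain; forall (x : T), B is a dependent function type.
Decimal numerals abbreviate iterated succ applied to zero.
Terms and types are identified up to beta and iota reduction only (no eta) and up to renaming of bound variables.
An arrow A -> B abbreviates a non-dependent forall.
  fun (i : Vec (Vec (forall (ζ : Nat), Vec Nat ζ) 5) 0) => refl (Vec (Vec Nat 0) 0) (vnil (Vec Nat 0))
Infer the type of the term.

the term's type:
  Vec (Vec (forall (i : Nat), Vec Nat i) 5) 0 -> Eq (Vec (Vec Nat 0) 0) (vnil (Vec Nat 0)) (vnil (Vec Nat 0))


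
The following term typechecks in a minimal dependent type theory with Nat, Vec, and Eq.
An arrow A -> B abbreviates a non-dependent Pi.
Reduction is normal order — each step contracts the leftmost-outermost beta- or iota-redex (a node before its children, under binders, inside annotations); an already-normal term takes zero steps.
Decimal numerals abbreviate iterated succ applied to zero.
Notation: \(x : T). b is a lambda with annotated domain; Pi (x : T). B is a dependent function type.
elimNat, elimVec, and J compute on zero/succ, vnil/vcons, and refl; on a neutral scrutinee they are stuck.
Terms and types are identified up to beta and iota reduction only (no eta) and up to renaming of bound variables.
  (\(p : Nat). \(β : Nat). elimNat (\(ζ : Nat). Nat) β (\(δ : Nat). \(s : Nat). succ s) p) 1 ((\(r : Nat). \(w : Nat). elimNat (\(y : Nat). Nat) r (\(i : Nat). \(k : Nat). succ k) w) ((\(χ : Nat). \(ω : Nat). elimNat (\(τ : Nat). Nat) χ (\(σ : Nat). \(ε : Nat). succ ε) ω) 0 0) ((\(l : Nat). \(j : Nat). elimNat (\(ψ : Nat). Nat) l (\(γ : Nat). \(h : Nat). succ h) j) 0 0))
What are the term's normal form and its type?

reduced normal form:
  1
the term's type:
  Nat


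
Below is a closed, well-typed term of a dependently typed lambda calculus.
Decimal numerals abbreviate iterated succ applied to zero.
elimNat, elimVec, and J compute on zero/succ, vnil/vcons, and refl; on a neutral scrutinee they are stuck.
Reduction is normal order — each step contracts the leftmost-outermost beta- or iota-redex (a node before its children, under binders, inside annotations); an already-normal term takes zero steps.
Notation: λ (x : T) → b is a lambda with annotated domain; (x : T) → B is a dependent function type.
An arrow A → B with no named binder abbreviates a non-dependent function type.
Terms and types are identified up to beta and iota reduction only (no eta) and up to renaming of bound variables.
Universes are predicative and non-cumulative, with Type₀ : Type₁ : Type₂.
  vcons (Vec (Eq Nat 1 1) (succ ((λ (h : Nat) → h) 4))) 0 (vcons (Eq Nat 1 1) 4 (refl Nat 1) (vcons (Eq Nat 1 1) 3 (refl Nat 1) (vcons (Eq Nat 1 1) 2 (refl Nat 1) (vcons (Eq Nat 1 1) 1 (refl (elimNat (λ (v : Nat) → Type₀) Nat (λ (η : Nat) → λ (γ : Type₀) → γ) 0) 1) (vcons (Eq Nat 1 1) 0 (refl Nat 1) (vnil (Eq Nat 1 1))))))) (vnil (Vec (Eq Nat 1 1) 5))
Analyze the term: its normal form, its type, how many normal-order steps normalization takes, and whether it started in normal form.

resulting normal form:
  vcons (Vec (Eq Nat 1 1) 5) 0 (vcons (Eq Nat 1 1) 4 (refl Nat 1) (vcons (Eq Nat 1 1) 3 (refl Nat 1) (vcons (Eq Nat 1 1) 2 (refl Nat 1) (vcons (Eq Nat 1 1) 1 (refl Nat 1) (vcons (Eq Nat 1 1) 0 (refl Nat 1) (vnil (Eq Nat 1 1))))))) (vnil (Vec (Eq Nat 1 1) 5))
type:
  Vec (Vec (Eq Nat 1 1) 5) 1
steps to reach normal form (normal order): 2
term was already normal: no
first redex: a beta-redex


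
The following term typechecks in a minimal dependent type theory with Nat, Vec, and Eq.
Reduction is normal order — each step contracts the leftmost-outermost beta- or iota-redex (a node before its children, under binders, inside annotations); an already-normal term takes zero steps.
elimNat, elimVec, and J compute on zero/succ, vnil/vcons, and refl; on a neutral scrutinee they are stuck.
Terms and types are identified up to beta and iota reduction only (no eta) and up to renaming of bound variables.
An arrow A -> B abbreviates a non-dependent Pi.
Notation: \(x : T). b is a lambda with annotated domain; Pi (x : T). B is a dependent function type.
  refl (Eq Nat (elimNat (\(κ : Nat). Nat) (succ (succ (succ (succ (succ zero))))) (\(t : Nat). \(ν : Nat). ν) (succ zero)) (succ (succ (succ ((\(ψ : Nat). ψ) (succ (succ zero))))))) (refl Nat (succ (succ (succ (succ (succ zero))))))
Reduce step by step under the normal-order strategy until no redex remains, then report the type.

normal-order reduction sequence:
  refl (Eq Nat (elimNat (\(κ : Nat). Nat) (succ (succ (succ (succ (succ zero))))) (\(t : Nat). \(ν : Nat). ν) (succ zero)) (succ (succ (succ ((\(ψ : Nat). ψ) (succ (succ zero))))))) (refl Nat (succ (succ (succ (succ (succ zero))))))
  ~> refl (Eq Nat ((\(κ : Nat). \(t : Nat). t) zero (elimNat (\(ν : Nat). Nat) (succ (succ (succ (succ (succ zero))))) (\(ψ : Nat). \(z : Nat). z) zero)) (succ (succ (succ ((\(θ : Nat). θ) (succ (succ zero))))))) (refl Nat (succ (succ (succ (succ (succ zero))))))
  ~> refl (Eq Nat ((\(κ : Nat). κ) (elimNat (\(t : Nat). Nat) (succ (succ (succ (succ (succ zero))))) (\(ν : Nat). \(ψ : Nat). ψ) zero)) (succ (succ (succ ((\(z : Nat). z) (succ (succ zero))))))) (refl Nat (succ (succ (succ (succ (succ zero))))))
  ~> refl (Eq Nat (elimNat (\(κ : Nat). Nat) (succ (succ (succ (succ (succ zero))))) (\(t : Nat). \(ν : Nat). ν) zero) (succ (succ (succ ((\(ψ : Nat). ψ) (succ (succ zero))))))) (refl Nat (succ (succ (succ (succ (succ zero))))))
  ~> refl (Eq Nat (succ (succ (succ (succ (succ zero))))) (succ (succ (succ ((\(κ : Nat). κ) (succ (succ zero))))))) (refl Nat (succ (succ (succ (succ (succ zero))))))
  ~> refl (Eq Nat (succ (succ (succ (succ (succ zero))))) (succ (succ (succ (succ (succ zero)))))) (refl Nat (succ (succ (succ (succ (succ zero))))))
type:
  Eq (Eq Nat (succ (succ (succ (succ (succ zero))))) (succ (succ (succ (succ (succ zero)))))) (refl Nat (succ (succ (succ (succ (succ zero)))))) (refl Nat (succ (succ (succ (succ (succ zero))))))


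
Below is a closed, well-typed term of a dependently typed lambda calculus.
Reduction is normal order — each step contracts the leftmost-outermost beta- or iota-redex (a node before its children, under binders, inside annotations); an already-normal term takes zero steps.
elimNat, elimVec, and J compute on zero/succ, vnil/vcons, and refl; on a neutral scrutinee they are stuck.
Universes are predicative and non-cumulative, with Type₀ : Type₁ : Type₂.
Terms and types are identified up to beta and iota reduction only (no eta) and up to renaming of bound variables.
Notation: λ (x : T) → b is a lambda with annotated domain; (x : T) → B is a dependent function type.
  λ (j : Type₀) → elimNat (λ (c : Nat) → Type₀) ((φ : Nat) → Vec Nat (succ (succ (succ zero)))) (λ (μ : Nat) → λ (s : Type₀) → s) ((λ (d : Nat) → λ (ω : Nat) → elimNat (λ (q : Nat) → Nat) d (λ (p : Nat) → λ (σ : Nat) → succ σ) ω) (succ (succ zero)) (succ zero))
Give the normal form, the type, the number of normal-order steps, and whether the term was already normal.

normal form:
  λ (j : Type₀) → (c : Nat) → Vec Nat (succ (succ (succ zero)))
type:
  (j : Type₀) → Type₀
steps to reach normal form (normal order): 16
started in normal form: no
first redex: a beta-redex


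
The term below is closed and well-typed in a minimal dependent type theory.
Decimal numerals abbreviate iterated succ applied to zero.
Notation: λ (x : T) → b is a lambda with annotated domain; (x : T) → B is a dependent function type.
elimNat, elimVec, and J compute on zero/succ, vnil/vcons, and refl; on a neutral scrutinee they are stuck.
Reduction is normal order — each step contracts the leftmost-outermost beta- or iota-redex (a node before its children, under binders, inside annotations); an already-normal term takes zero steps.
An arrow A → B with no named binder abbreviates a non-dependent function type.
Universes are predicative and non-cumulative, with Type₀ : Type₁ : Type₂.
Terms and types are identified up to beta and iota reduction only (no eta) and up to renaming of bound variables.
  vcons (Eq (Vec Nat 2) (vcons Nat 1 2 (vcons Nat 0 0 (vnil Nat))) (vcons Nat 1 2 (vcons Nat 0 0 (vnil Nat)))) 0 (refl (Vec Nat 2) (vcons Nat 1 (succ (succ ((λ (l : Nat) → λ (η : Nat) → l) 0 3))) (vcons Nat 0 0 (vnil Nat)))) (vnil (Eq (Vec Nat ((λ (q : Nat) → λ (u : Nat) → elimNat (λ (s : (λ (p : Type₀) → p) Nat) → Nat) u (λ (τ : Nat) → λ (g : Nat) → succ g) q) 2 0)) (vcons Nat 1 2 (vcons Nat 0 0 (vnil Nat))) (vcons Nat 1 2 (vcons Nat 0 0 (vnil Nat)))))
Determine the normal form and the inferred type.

normal form:
  vcons (Eq (Vec Nat 2) (vcons Nat 1 2 (vcons Nat 0 0 (vnil Nat))) (vcons Nat 1 2 (vcons Nat 0 0 (vnil Nat)))) 0 (refl (Vec Nat 2) (vcons Nat 1 2 (vcons Nat 0 0 (vnil Nat)))) (vnil (Eq (Vec Nat 2) (vcons Nat 1 2 (vcons Nat 0 0 (vnil Nat))) (vcons Nat 1 2 (vcons Nat 0 0 (vnil Nat)))))
inferred type:
  Vec (Eq (Vec Nat 2) (vcons Nat 1 2 (vcons Nat 0 0 (vnil Nat))) (vcons Nat 1 2 (vcons Nat 0 0 (vnil Nat)))) 1
observation: the leftmost-outermost redex is a beta-redex, and normalization takes 11 steps.


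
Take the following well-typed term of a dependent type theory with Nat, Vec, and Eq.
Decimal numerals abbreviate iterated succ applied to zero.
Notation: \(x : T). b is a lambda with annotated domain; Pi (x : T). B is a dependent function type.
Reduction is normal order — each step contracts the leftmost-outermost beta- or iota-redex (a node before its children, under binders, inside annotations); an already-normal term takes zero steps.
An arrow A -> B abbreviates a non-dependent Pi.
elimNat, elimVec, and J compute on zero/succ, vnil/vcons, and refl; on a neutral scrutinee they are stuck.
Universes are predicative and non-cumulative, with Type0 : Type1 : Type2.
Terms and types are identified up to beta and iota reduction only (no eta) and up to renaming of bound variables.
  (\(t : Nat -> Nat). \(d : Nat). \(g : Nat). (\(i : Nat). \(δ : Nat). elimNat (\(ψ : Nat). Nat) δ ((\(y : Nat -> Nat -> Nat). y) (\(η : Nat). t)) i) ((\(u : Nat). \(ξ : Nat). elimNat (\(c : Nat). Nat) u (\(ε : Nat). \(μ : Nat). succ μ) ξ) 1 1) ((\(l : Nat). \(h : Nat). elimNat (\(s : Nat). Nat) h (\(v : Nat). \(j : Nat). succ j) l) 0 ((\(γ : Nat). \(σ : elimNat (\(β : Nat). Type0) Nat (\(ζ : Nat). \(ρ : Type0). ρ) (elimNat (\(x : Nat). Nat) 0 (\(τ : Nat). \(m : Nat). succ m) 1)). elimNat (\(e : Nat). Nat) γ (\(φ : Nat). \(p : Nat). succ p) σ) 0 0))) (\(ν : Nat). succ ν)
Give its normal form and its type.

normal form:
  \(t : Nat). \(d : Nat). 2
the term's type:
  Nat -> Nat -> Nat
observation: 23 normal-order steps normalize the term, beginning with a beta-redex.


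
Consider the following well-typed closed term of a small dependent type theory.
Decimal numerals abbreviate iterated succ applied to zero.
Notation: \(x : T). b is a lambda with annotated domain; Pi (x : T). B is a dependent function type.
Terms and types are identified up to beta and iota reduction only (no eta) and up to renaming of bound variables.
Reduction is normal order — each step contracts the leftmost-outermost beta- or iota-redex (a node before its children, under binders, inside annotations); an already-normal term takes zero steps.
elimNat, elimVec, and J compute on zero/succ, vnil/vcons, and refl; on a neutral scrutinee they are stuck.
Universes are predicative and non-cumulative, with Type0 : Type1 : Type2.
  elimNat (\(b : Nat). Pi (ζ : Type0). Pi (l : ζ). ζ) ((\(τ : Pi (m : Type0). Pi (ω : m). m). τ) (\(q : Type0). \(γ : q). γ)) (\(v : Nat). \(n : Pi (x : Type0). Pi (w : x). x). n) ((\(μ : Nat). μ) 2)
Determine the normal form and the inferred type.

resulting normal form:
  \(b : Type0). \(ζ : b). ζ
type:
  Pi (b : Type0). Pi (ζ : b). b


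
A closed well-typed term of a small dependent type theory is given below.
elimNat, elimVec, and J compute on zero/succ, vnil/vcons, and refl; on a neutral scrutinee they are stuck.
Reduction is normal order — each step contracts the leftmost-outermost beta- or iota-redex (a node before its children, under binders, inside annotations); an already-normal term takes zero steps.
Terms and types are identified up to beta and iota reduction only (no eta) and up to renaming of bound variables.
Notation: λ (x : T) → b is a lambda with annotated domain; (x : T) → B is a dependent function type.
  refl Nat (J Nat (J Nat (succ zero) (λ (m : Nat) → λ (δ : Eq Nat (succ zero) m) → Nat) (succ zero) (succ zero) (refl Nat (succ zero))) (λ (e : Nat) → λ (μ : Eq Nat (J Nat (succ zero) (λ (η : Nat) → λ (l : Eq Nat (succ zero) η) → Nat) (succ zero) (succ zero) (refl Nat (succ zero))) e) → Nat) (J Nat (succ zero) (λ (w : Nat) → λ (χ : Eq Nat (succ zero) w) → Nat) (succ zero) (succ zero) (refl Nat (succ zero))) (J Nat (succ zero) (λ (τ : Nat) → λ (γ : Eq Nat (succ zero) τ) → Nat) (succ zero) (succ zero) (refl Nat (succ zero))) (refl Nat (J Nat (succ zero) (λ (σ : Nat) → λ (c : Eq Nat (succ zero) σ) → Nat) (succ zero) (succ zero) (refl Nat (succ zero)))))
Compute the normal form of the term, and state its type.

resulting normal form:
  refl Nat (succ zero)
type:
  Eq Nat (succ zero) (succ zero)
observation: normalization takes exactly 2 steps under the normal-order strategy.


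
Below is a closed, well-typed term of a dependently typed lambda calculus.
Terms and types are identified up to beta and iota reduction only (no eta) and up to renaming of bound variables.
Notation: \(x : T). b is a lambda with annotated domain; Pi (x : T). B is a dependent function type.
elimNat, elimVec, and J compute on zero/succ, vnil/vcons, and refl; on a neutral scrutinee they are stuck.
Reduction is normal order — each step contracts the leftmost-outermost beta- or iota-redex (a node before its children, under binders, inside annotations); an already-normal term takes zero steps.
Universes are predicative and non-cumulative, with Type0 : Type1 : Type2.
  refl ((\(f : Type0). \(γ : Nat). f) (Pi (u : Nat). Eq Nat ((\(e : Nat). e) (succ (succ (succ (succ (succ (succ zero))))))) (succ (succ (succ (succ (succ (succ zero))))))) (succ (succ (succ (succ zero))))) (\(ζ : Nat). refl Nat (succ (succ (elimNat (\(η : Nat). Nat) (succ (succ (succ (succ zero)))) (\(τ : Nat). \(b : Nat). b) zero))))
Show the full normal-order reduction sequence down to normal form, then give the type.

normal-order reduction sequence:
  refl ((\(f : Type0). \(γ : Nat). f) (Pi (u : Nat). Eq Nat ((\(e : Nat). e) (succ (succ (succ (succ (succ (succ zero))))))) (succ (succ (succ (succ (succ (succ zero))))))) (succ (succ (succ (succ zero))))) (\(ζ : Nat). refl Nat (succ (succ (elimNat (\(η : Nat). Nat) (succ (succ (succ (succ zero)))) (\(τ : Nat). \(b : Nat). b) zero))))
  ~> refl ((\(f : Nat). Pi (γ : Nat). Eq Nat ((\(u : Nat). u) (succ (succ (succ (succ (succ (succ zero))))))) (succ (succ (succ (succ (succ (succ zero))))))) (succ (succ (succ (succ zero))))) (\(e : Nat). refl Nat (succ (succ (elimNat (\(ζ : Nat). Nat) (succ (succ (succ (succ zero)))) (\(η : Nat). \(τ : Nat). τ) zero))))
  ~> refl (Pi (f : Nat). Eq Nat ((\(γ : Nat). γ) (succ (succ (succ (succ (succ (succ zero))))))) (succ (succ (succ (succ (succ (succ zero))))))) (\(u : Nat). refl Nat (succ (succ (elimNat (\(e : Nat). Nat) (succ (succ (succ (succ zero)))) (\(ζ : Nat). \(η : Nat). η) zero))))
  ~> refl (Pi (f : Nat). Eq Nat (succ (succ (succ (succ (succ (succ zero)))))) (succ (succ (succ (succ (succ (succ zero))))))) (\(γ : Nat). refl Nat (succ (succ (elimNat (\(u : Nat). Nat) (succ (succ (succ (succ zero)))) (\(e : Nat). \(ζ : Nat). ζ) zero))))
  ~> refl (Pi (f : Nat). Eq Nat (succ (succ (succ (succ (succ (succ zero)))))) (succ (succ (succ (succ (succ (succ zero))))))) (\(γ : Nat). refl Nat (succ (succ (succ (succ (succ (succ zero)))))))
type:
  Eq (Pi (f : Nat). Eq Nat (succ (succ (succ (succ (succ (succ zero)))))) (succ (succ (succ (succ (succ (succ zero))))))) (\(γ : Nat). refl Nat (succ (succ (succ (succ (succ (succ zero))))))) (\(u : Nat). refl Nat (succ (succ (succ (succ (succ (succ zero)))))))


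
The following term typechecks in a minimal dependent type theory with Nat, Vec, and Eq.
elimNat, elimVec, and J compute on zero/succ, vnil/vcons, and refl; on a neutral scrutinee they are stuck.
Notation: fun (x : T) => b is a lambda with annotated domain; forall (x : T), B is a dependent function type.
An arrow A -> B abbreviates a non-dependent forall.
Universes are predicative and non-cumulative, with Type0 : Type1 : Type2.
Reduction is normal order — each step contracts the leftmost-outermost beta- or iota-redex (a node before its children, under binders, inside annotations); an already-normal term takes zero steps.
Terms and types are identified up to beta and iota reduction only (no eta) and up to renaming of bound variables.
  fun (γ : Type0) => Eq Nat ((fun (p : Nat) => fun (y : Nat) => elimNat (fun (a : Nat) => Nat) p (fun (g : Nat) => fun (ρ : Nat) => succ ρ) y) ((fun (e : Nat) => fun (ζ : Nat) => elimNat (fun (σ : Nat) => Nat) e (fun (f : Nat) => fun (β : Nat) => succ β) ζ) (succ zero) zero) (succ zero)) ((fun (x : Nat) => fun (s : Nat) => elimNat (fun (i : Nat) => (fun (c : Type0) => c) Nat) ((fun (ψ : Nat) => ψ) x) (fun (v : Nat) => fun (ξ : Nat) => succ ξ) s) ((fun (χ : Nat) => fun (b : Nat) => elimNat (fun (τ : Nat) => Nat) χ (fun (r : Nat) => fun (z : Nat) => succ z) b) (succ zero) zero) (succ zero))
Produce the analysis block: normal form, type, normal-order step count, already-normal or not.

reduced normal form:
  fun (γ : Type0) => Eq Nat (succ (succ zero)) (succ (succ zero))
the term's type:
  Type0 -> Type0
normal-order step count: 19
started in normal form: no
first contracted redex: a beta-redex


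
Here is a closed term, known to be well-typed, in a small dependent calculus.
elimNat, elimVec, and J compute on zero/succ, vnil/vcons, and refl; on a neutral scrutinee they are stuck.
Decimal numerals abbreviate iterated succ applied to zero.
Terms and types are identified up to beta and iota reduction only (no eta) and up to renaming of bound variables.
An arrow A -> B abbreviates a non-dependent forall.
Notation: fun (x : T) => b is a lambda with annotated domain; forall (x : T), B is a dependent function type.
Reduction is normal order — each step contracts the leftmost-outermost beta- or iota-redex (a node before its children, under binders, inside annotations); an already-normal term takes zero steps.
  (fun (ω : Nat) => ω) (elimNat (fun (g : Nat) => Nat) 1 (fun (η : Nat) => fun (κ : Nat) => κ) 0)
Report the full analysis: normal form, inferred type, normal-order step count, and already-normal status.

resulting normal form:
  1
inferred type:
  Nat
normal-order step count: 2
already normal: no
first redex: a beta-redex


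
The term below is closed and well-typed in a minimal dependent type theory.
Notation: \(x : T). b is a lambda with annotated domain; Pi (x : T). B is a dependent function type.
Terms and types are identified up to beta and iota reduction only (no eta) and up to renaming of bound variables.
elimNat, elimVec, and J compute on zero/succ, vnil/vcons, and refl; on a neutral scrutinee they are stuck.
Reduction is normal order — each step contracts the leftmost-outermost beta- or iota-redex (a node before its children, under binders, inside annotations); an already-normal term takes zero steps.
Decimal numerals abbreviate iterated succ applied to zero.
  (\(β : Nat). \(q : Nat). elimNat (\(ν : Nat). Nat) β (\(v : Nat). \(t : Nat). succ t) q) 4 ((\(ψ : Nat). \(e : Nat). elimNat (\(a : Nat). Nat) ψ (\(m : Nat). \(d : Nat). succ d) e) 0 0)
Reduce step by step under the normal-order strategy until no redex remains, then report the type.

normal-order reduction sequence:
  (\(β : Nat). \(q : Nat). elimNat (\(ν : Nat). Nat) β (\(v : Nat). \(t : Nat). succ t) q) 4 ((\(ψ : Nat). \(e : Nat). elimNat (\(a : Nat). Nat) ψ (\(m : Nat). \(d : Nat). succ d) e) 0 0)
  ~> (\(β : Nat). elimNat (\(q : Nat). Nat) 4 (\(ν : Nat). \(v : Nat). succ v) β) ((\(t : Nat). \(ψ : Nat). elimNat (\(e : Nat). Nat) t (\(a : Nat). \(m : Nat). succ m) ψ) 0 0)
  ~> elimNat (\(β : Nat). Nat) 4 (\(q : Nat). \(ν : Nat). succ ν) ((\(v : Nat). \(t : Nat). elimNat (\(ψ : Nat). Nat) v (\(e : Nat). \(a : Nat). succ a) t) 0 0)
  ~> elimNat (\(β : Nat). Nat) 4 (\(q : Nat). \(ν : Nat). succ ν) ((\(v : Nat). elimNat (\(t : Nat). Nat) 0 (\(ψ : Nat). \(e : Nat). succ e) v) 0)
  ~> elimNat (\(β : Nat). Nat) 4 (\(q : Nat). \(ν : Nat). succ ν) (elimNat (\(v : Nat). Nat) 0 (\(t : Nat). \(ψ : Nat). succ ψ) 0)
  ~> elimNat (\(β : Nat). Nat) 4 (\(q : Nat). \(ν : Nat). succ ν) 0
  ~> 4
type:
  Nat


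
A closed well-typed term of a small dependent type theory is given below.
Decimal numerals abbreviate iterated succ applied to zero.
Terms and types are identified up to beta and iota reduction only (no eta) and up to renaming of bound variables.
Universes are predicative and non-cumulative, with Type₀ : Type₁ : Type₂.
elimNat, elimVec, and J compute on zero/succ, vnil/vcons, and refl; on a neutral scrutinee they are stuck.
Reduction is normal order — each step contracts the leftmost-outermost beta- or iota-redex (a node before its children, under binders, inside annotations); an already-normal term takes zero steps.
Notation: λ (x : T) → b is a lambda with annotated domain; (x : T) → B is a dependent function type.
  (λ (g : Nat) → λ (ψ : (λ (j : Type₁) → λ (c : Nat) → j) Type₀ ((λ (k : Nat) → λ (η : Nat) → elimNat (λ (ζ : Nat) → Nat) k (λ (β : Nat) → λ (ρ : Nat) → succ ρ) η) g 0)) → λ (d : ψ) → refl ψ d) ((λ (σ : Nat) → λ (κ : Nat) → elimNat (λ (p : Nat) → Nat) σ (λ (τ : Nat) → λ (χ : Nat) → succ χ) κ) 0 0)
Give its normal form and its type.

normal form:
  λ (g : Type₀) → λ (ψ : g) → refl g ψ
inferred type:
  (g : Type₀) → (ψ : g) → Eq g ψ ψ


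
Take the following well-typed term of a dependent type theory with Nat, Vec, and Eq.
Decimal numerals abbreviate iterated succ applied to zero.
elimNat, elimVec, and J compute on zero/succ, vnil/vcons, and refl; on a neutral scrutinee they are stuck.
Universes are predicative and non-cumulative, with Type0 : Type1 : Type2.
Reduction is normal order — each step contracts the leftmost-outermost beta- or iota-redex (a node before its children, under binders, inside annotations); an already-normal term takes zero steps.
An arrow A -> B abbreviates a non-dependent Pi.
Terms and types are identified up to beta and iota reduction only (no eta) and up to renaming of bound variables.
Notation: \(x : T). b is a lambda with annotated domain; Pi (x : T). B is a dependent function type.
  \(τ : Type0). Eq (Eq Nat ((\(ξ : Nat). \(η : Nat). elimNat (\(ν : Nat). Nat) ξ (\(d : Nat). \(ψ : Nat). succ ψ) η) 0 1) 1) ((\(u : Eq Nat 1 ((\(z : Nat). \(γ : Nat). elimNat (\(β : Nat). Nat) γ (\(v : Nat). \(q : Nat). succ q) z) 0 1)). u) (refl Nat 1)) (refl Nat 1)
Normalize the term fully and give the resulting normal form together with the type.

resulting normal form:
  \(τ : Type0). Eq (Eq Nat 1 1) (refl Nat 1) (refl Nat 1)
the term's type:
  Type0 -> Type0
observation: 7 normal-order steps separate the term from its normal form.


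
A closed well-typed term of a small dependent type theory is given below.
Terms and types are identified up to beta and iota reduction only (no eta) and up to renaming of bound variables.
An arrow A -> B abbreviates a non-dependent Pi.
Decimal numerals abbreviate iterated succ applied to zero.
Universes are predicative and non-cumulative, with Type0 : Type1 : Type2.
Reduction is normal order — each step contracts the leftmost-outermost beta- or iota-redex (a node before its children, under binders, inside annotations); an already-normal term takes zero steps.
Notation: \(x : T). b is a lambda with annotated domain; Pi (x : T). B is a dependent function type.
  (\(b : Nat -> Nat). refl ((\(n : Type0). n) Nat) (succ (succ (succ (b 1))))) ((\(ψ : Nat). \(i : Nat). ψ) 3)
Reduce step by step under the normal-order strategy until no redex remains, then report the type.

reduction (normal order):
  (\(b : Nat -> Nat). refl ((\(n : Type0). n) Nat) (succ (succ (succ (b 1))))) ((\(ψ : Nat). \(i : Nat). ψ) 3)
  ~> refl ((\(b : Type0). b) Nat) (succ (succ (succ ((\(n : Nat). \(ψ : Nat). n) 3 1))))
  ~> refl Nat (succ (succ (succ ((\(b : Nat). \(n : Nat). b) 3 1))))
  ~> refl Nat (succ (succ (succ ((\(b : Nat). 3) 1))))
  ~> refl Nat 6
type:
  Eq Nat 6 6
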